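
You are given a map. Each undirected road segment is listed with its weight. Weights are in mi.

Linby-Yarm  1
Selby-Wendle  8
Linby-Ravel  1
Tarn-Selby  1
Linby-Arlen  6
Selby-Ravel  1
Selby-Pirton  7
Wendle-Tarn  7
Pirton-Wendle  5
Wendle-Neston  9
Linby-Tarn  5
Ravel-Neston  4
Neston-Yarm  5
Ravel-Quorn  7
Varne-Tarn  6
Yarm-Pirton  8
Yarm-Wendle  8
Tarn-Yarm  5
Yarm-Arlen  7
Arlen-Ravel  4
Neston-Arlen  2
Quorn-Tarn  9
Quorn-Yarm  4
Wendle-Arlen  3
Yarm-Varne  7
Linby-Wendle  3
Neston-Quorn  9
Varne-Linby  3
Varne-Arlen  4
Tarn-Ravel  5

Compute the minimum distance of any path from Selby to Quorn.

Shortest distances from Selby:
Selby: 0
Ravel: 1  (via Selby)
Tarn: 1  (via Selby)
Linby: 2  (via Ravel)
Yarm: 3  (via Linby)
Wendle: 5  (via Linby)
Arlen: 5  (via Ravel)
Neston: 5  (via Ravel)
Varne: 5  (via Linby)
Quorn: 7  (via Yarm)
Shortest route: Selby → Ravel → Linby → Yarm → Quorn = 7 mi.

7 mi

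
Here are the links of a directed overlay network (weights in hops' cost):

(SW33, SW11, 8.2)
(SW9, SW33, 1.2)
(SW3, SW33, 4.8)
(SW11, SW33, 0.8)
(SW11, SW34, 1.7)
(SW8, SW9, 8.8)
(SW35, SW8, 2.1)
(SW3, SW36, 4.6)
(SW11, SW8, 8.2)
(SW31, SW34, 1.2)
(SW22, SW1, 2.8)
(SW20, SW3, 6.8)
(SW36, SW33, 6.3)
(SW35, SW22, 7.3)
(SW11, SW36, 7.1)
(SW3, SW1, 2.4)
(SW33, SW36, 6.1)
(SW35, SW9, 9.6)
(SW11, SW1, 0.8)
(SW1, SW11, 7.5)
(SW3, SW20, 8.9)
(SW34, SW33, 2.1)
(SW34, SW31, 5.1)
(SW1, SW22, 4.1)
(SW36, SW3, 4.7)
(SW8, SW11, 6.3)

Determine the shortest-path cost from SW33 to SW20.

19.7 hops' cost

Shortest distances from SW33:
SW33: 0
SW36: 6.1  (via SW33)
SW11: 8.2  (via SW33)
SW1: 9  (via SW11)
SW34: 9.9  (via SW11)
SW3: 10.8  (via SW36)
SW22: 13.1  (via SW1)
SW31: 15  (via SW34)
SW8: 16.4  (via SW11)
SW20: 19.7  (via SW3)
Shortest route: SW33–SW36–SW3–SW20 = 19.7 hops' cost.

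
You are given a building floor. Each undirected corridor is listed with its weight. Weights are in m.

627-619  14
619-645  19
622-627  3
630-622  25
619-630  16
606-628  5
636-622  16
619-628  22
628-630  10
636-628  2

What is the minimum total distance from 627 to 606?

26 m

Settle nodes by increasing distance from 627:
627: 0
622: 3  (via 627)
619: 14  (via 627)
636: 19  (via 622)
628: 21  (via 636)
606: 26  (via 628)
Shortest route: 627–622–636–628–606 = 26 m.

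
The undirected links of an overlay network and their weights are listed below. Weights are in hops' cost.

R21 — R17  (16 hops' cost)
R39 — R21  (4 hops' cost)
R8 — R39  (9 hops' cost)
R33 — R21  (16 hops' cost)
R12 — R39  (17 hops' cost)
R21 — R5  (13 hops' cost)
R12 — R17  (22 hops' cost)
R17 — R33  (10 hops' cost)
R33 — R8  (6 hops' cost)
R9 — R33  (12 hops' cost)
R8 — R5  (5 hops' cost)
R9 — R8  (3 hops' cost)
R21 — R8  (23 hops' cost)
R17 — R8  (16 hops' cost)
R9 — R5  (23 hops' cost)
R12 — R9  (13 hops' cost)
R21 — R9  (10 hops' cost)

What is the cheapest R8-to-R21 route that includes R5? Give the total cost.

Shortest R8→R5: R8–R5 = 5
Best R5 to R21: R5–R21 costing 13
Total via R5: 5 + 13 = 18 hops' cost.

18 hops' cost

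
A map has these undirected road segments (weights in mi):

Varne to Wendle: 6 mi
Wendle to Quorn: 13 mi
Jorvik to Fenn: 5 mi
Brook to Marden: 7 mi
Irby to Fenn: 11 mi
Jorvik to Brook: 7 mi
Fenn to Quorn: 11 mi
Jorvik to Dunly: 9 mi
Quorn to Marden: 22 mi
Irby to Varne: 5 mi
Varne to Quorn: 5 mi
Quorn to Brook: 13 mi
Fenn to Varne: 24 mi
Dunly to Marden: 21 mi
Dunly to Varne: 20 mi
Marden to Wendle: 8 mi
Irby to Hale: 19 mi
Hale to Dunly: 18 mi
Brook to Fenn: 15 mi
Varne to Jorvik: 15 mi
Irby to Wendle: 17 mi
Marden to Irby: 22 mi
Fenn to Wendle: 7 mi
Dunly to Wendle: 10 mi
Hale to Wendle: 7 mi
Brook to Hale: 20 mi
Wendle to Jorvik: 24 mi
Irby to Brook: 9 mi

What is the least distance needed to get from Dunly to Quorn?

Candidate routes:
Dunly–Wendle–Varne–Quorn: 10+6+5 = 21
Dunly–Wendle–Quorn: 10+13 = 23
Dunly–Jorvik–Fenn–Quorn: 9+5+11 = 25
Cheapest is Dunly–Wendle–Varne–Quorn at 21 mi.

21 mi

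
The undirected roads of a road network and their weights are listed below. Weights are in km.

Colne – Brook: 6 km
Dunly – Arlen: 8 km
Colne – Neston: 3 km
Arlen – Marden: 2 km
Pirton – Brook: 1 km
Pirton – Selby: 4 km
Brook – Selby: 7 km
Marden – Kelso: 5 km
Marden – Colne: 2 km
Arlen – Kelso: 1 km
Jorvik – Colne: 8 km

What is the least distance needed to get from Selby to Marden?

Running Dijkstra from Selby:
Selby: 0
Pirton: 4  (via Selby)
Brook: 5  (via Pirton)
Colne: 11  (via Brook)
Marden: 13  (via Colne)
Shortest route: Selby → Pirton → Brook → Colne → Marden = 13 km.

13 km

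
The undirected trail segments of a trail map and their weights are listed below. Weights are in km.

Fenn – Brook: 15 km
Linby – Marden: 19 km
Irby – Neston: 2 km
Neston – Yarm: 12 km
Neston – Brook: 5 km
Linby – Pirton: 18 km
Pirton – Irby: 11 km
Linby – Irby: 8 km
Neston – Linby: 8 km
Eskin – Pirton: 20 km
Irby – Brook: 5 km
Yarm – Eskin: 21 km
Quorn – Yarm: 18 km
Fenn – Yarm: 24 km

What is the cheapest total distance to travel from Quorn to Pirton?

Settle nodes by increasing distance from Quorn:
Quorn: 0
Yarm: 18  (via Quorn)
Neston: 30  (via Yarm)
Irby: 32  (via Neston)
Brook: 35  (via Neston)
Linby: 38  (via Neston)
Eskin: 39  (via Yarm)
Fenn: 42  (via Yarm)
Pirton: 43  (via Irby)
Shortest route: Quorn → Yarm → Neston → Irby → Pirton = 43 km.

43 km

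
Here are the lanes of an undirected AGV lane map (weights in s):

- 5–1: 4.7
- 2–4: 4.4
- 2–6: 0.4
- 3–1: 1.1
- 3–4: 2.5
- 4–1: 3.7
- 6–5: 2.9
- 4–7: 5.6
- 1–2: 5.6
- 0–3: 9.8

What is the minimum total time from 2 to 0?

Running Dijkstra from 2:
2: 0
6: 0.4  (via 2)
5: 3.3  (via 6)
4: 4.4  (via 2)
1: 5.6  (via 2)
3: 6.7  (via 1)
7: 10  (via 4)
0: 16.5  (via 3)
Shortest route: 2–1–3–0 = 16.5 s.

16.5 s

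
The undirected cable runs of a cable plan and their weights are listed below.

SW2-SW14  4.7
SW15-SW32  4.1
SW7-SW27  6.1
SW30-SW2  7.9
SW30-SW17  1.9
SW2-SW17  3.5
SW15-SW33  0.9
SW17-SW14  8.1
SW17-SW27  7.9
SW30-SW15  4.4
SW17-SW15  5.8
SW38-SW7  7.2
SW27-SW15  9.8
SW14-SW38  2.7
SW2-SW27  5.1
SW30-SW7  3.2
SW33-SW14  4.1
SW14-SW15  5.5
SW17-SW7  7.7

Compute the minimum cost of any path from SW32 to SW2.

Enumerating some paths:
SW32–SW15–SW14–SW2: 4.1+5.5+4.7 = 14.3
SW32–SW15–SW17–SW2: 4.1+5.8+3.5 = 13.4
SW32–SW15–SW33–SW14–SW2: 4.1+0.9+4.1+4.7 = 13.8
SW32–SW15–SW30–SW17–SW2: 4.1+4.4+1.9+3.5 = 13.9
The minimum is 13.4 via SW32–SW15–SW17–SW2.

13.4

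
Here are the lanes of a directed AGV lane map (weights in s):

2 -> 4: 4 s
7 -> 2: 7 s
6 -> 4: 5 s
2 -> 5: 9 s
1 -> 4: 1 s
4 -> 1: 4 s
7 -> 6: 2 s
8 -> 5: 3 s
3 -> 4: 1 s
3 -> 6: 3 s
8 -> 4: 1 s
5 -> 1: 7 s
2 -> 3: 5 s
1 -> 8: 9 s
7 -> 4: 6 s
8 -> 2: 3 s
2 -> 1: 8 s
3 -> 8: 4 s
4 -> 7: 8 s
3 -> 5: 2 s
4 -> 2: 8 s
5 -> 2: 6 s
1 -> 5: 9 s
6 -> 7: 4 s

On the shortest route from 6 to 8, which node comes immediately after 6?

Candidate routes:
6–4–1–8: 5+4+9 = 18
6–7–2–3–8: 4+7+5+4 = 20
Cheapest is 6–4–1–8 at 18 s.
So from 6 the first move is to 4.

4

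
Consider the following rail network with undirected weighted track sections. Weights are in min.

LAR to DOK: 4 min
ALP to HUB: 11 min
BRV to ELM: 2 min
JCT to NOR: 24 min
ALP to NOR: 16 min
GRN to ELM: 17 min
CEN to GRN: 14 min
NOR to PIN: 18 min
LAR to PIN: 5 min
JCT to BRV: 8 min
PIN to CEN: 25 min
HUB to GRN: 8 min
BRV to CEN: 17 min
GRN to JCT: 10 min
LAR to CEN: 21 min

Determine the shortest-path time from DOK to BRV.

Settle nodes by increasing distance from DOK:
DOK: 0
LAR: 4  (via DOK)
PIN: 9  (via LAR)
CEN: 25  (via LAR)
NOR: 27  (via PIN)
GRN: 39  (via CEN)
BRV: 42  (via CEN)
Shortest route: DOK → LAR → CEN → BRV = 42 min.

42 min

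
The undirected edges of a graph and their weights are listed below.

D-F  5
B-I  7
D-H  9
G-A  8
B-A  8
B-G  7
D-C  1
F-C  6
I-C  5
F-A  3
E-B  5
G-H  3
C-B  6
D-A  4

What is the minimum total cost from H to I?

Compare a few routes:
H - G - B - I: 3+7+7 = 17
H - D - C - I: 9+1+5 = 15
The minimum is 15 via H - D - C - I.

15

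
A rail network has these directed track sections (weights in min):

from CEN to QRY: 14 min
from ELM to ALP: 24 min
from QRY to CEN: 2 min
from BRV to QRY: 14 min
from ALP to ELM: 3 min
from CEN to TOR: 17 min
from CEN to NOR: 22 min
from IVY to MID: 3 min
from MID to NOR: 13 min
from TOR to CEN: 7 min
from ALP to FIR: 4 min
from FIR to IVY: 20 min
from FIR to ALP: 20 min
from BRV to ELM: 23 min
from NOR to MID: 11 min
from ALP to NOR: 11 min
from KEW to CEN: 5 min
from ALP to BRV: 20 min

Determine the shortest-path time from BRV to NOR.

Candidate routes:
BRV - ELM - ALP - NOR: 23+24+11 = 58
BRV - QRY - CEN - NOR: 14+2+22 = 38
BRV - ELM - ALP - FIR - IVY - MID - NOR: 23+24+4+20+3+13 = 87
Cheapest is BRV - QRY - CEN - NOR at 38 min.

38 min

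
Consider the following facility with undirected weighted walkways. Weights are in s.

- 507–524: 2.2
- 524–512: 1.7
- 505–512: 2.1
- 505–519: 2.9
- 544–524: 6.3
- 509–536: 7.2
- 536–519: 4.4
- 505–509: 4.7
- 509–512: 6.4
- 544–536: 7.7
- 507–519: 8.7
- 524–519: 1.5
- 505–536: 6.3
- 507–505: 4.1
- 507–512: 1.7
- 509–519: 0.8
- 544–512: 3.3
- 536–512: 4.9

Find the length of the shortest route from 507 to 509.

4.5 s

Shortest distances from 507:
507: 0
512: 1.7  (via 507)
524: 2.2  (via 507)
519: 3.7  (via 524)
505: 3.8  (via 512)
509: 4.5  (via 519)
Shortest route: 507–524–519–509 = 4.5 s.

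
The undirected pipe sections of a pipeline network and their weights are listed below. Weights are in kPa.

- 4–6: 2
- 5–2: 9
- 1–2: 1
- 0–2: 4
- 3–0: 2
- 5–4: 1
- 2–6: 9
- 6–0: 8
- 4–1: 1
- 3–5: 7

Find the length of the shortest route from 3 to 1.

Candidate routes:
3 → 0 → 2 → 1: 2+4+1 = 7
3 → 5 → 4 → 1: 7+1+1 = 9
The minimum is 7 kPa via 3 → 0 → 2 → 1.

7 kPa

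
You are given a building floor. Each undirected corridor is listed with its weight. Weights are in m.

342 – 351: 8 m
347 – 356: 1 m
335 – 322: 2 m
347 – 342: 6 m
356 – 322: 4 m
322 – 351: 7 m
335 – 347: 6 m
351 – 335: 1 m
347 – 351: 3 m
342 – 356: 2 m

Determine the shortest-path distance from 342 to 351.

Compare a few routes:
342 → 356 → 322 → 335 → 351: 2+4+2+1 = 9
342 → 356 → 347 → 351: 2+1+3 = 6
342 → 347 → 351: 6+3 = 9
342 → 351: 8 = 8
The minimum is 6 m via 342 → 356 → 347 → 351.

6 m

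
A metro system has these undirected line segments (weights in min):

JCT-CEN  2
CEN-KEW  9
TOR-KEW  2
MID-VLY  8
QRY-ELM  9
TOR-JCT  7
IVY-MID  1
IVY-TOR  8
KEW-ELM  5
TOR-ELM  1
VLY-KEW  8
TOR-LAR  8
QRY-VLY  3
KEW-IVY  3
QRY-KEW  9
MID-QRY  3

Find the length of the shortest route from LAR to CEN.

Candidate routes:
LAR - TOR - KEW - CEN: 8+2+9 = 19
LAR - TOR - JCT - CEN: 8+7+2 = 17
The minimum is 17 min via LAR - TOR - JCT - CEN.

17 min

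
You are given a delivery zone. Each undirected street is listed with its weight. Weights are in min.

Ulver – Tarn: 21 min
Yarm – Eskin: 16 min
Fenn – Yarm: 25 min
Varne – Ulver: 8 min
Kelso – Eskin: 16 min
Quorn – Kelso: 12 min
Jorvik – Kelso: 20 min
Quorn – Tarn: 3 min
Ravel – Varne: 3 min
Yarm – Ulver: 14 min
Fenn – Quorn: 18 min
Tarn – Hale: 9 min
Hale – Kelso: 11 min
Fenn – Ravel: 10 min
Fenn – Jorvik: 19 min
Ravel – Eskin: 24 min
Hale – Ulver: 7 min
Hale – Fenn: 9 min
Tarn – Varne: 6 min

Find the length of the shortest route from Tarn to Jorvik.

Shortest distances from Tarn:
Tarn: 0
Quorn: 3  (via Tarn)
Varne: 6  (via Tarn)
Ravel: 9  (via Varne)
Hale: 9  (via Tarn)
Ulver: 14  (via Varne)
Kelso: 15  (via Quorn)
Fenn: 18  (via Hale)
Yarm: 28  (via Ulver)
Eskin: 31  (via Kelso)
Jorvik: 35  (via Kelso)
Shortest route: Tarn–Quorn–Kelso–Jorvik = 35 min.

35 min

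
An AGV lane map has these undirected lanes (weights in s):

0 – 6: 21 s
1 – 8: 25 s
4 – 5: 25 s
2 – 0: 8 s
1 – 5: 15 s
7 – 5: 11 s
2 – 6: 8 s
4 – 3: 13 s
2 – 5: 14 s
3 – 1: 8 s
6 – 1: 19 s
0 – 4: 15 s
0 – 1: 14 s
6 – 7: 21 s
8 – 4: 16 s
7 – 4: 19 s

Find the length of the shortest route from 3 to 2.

30 s

Shortest distances from 3:
3: 0
1: 8  (via 3)
4: 13  (via 3)
0: 22  (via 1)
5: 23  (via 1)
6: 27  (via 1)
8: 29  (via 4)
2: 30  (via 0)
Shortest route: 3–1–0–2 = 30 s.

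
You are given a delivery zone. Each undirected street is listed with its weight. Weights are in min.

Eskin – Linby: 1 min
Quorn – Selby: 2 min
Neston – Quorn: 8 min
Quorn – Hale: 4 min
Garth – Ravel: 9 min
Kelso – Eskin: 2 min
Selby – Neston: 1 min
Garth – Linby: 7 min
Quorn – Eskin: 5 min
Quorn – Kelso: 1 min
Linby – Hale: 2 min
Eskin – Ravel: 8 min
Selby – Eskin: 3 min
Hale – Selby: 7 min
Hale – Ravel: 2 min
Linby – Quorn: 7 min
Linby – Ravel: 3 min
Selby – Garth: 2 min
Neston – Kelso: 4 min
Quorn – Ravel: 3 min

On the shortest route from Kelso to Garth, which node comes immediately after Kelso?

Candidate routes:
Kelso - Eskin - Selby - Garth: 2+3+2 = 7
Kelso - Neston - Selby - Garth: 4+1+2 = 7
Kelso - Quorn - Selby - Garth: 1+2+2 = 5
Kelso - Eskin - Linby - Garth: 2+1+7 = 10
The minimum is 5 min via Kelso - Quorn - Selby - Garth.
So from Kelso the first move is to Quorn.

Quorn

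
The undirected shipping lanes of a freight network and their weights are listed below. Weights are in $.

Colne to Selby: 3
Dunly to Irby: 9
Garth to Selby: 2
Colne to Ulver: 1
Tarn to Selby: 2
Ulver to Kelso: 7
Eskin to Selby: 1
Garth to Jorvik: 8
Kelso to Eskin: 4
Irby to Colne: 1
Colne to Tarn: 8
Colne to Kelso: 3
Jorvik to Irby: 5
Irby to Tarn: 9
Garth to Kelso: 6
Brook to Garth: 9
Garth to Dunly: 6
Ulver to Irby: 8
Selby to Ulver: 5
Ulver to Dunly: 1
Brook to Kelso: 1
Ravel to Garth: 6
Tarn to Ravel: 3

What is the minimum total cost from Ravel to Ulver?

Compare a few routes:
Ravel–Tarn–Selby–Ulver: 3+2+5 = 10
Ravel–Tarn–Selby–Colne–Ulver: 3+2+3+1 = 9
The minimum is $9 via Ravel–Tarn–Selby–Colne–Ulver.

$9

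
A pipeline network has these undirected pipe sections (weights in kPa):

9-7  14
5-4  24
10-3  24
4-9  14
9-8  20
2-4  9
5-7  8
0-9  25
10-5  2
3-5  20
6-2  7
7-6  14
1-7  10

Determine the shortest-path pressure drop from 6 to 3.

Enumerating some paths:
6 → 7 → 5 → 3: 14+8+20 = 42
6 → 2 → 4 → 5 → 3: 7+9+24+20 = 60
6 → 7 → 5 → 10 → 3: 14+8+2+24 = 48
The minimum is 42 kPa via 6 → 7 → 5 → 3.

42 kPa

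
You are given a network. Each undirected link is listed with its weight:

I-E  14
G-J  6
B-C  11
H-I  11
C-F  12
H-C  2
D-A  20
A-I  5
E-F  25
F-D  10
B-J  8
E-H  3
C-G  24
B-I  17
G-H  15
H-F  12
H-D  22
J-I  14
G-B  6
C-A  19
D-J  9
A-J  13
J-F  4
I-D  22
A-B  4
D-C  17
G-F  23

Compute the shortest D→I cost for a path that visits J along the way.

Shortest D→J: D → J = 9
Best J to I: J → I costing 14
Total via J: 9 + 14 = 23.

23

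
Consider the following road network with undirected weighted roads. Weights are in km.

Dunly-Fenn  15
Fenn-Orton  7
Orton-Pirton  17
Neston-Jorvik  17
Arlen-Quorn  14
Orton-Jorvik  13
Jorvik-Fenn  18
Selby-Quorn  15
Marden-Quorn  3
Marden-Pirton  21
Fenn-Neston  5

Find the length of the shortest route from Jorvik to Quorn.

Shortest distances from Jorvik:
Jorvik: 0
Orton: 13  (via Jorvik)
Neston: 17  (via Jorvik)
Fenn: 18  (via Jorvik)
Pirton: 30  (via Orton)
Dunly: 33  (via Fenn)
Marden: 51  (via Pirton)
Quorn: 54  (via Marden)
Shortest route: Jorvik → Orton → Pirton → Marden → Quorn = 54 km.

54 km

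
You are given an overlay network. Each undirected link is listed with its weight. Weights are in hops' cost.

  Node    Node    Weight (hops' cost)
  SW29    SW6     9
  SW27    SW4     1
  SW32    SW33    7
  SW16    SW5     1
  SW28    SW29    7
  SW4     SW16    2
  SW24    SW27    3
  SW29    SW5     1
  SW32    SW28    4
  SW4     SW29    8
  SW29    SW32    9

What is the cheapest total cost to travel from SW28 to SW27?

12 hops' cost

Settle nodes by increasing distance from SW28:
SW28: 0
SW32: 4  (via SW28)
SW29: 7  (via SW28)
SW5: 8  (via SW29)
SW16: 9  (via SW5)
SW33: 11  (via SW32)
SW4: 11  (via SW16)
SW27: 12  (via SW4)
Shortest route: SW28–SW29–SW5–SW16–SW4–SW27 = 12 hops' cost.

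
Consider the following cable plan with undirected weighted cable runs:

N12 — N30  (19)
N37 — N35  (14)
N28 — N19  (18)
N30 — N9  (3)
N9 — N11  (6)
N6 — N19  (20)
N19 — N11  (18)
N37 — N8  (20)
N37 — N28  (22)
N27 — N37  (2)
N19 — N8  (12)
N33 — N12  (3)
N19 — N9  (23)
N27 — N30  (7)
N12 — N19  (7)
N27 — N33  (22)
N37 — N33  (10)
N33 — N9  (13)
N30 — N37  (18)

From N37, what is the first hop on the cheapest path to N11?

N27

Enumerating some paths:
N37 → N27 → N30 → N9 → N11: 2+7+3+6 = 18
N37 → N30 → N9 → N11: 18+3+6 = 27
Cheapest is N37 → N27 → N30 → N9 → N11 at 18.
So from N37 the first move is to N27.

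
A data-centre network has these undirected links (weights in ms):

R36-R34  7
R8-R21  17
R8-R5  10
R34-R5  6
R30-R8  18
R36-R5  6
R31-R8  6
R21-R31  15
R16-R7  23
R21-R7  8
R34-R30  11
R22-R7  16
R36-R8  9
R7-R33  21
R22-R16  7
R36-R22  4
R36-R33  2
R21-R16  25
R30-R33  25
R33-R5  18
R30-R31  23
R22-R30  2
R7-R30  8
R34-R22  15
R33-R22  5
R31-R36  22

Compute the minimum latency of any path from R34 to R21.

Compare a few routes:
R34–R22–R30–R7–R21: 15+2+8+8 = 33
R34–R30–R7–R21: 11+8+8 = 27
R34–R36–R33–R22–R30–R7–R21: 7+2+5+2+8+8 = 32
R34–R36–R22–R30–R7–R21: 7+4+2+8+8 = 29
The minimum is 27 ms via R34–R30–R7–R21.

27 ms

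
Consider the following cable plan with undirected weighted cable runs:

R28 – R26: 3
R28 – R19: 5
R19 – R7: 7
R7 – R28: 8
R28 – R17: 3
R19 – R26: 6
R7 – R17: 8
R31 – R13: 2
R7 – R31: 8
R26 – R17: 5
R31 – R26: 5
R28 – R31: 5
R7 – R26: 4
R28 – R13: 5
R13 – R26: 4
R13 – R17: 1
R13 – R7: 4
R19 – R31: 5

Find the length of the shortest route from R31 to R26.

5

Candidate routes:
R31 - R26: 5 = 5
R31 - R13 - R26: 2+4 = 6
The minimum is 5 via R31 - R26.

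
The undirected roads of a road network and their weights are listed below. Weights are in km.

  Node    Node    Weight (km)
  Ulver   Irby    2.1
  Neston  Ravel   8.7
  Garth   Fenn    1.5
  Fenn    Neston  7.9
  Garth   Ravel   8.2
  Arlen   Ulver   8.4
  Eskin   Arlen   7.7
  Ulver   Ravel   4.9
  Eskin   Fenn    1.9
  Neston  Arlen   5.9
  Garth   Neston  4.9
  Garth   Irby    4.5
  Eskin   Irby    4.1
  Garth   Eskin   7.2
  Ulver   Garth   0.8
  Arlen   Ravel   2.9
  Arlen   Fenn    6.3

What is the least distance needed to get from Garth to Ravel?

Running Dijkstra from Garth:
Garth: 0
Ulver: 0.8  (via Garth)
Fenn: 1.5  (via Garth)
Irby: 2.9  (via Ulver)
Eskin: 3.4  (via Fenn)
Neston: 4.9  (via Garth)
Ravel: 5.7  (via Ulver)
Shortest route: Garth–Ulver–Ravel = 5.7 km.

5.7 km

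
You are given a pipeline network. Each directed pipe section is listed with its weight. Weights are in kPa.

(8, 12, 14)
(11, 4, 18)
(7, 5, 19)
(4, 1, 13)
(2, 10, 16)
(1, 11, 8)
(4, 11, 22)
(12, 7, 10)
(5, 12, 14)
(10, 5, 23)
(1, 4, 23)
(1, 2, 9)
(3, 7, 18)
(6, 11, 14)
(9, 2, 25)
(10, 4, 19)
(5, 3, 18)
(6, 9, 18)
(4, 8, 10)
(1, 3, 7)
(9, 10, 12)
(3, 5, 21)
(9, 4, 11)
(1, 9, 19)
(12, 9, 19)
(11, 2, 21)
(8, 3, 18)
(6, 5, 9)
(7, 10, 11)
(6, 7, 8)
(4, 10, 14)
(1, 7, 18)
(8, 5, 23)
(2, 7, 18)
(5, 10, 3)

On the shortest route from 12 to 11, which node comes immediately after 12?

Candidate routes:
12–9–4–11: 19+11+22 = 52
12–9–4–1–11: 19+11+13+8 = 51
Cheapest is 12–9–4–1–11 at 51 kPa.
So from 12 the first move is to 9.

9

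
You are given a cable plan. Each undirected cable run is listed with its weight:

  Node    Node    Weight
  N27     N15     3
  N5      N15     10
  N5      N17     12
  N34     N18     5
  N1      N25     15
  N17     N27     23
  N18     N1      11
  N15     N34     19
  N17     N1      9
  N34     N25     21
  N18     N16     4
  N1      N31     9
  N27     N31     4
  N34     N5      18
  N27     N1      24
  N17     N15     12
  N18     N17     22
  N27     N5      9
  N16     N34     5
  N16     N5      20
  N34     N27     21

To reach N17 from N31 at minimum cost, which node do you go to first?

N1

Candidate routes:
N31–N27–N15–N17: 4+3+12 = 19
N31–N1–N17: 9+9 = 18
The minimum is 18 via N31–N1–N17.
So from N31 the first move is to N1.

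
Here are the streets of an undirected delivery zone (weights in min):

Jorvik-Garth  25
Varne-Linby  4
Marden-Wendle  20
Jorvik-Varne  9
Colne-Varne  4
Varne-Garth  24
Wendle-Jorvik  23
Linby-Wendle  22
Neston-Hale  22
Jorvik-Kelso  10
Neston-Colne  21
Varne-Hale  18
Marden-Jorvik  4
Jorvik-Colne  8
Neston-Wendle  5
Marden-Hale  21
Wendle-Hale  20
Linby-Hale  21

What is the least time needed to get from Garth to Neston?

49 min

Candidate routes:
Garth–Varne–Colne–Neston: 24+4+21 = 49
Garth–Jorvik–Wendle–Neston: 25+23+5 = 53
The minimum is 49 min via Garth–Varne–Colne–Neston.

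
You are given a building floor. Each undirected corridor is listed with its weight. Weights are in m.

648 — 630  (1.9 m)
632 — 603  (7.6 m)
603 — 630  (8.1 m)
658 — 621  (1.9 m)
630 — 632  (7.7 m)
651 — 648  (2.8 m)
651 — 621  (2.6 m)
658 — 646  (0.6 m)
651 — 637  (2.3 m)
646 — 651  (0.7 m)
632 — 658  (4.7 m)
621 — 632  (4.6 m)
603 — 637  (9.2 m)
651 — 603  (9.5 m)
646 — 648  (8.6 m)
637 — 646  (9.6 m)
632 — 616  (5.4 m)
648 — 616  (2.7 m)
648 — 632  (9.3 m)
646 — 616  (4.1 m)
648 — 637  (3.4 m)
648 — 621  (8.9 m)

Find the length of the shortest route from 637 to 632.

Running Dijkstra from 637:
637: 0
651: 2.3  (via 637)
646: 3  (via 651)
648: 3.4  (via 637)
658: 3.6  (via 646)
621: 4.9  (via 651)
630: 5.3  (via 648)
616: 6.1  (via 648)
632: 8.3  (via 658)
Shortest route: 637–651–646–658–632 = 8.3 m.

8.3 m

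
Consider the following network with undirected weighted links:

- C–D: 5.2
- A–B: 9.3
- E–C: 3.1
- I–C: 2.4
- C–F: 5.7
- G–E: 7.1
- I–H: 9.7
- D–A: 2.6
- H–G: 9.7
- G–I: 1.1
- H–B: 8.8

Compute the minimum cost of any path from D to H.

Settle nodes by increasing distance from D:
D: 0
A: 2.6  (via D)
C: 5.2  (via D)
I: 7.6  (via C)
E: 8.3  (via C)
G: 8.7  (via I)
F: 10.9  (via C)
B: 11.9  (via A)
H: 17.3  (via I)
Shortest route: D–C–I–H = 17.3.

17.3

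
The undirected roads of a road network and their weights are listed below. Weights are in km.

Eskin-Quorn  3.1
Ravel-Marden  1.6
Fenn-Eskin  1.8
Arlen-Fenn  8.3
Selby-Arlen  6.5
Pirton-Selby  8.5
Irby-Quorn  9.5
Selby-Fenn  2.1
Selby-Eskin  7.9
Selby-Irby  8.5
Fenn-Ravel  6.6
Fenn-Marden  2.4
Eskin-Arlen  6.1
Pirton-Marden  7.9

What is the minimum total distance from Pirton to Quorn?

15.2 km

Enumerating some paths:
Pirton–Selby–Fenn–Eskin–Quorn: 8.5+2.1+1.8+3.1 = 15.5
Pirton–Selby–Eskin–Quorn: 8.5+7.9+3.1 = 19.5
Pirton–Marden–Fenn–Eskin–Quorn: 7.9+2.4+1.8+3.1 = 15.2
The minimum is 15.2 km via Pirton–Marden–Fenn–Eskin–Quorn.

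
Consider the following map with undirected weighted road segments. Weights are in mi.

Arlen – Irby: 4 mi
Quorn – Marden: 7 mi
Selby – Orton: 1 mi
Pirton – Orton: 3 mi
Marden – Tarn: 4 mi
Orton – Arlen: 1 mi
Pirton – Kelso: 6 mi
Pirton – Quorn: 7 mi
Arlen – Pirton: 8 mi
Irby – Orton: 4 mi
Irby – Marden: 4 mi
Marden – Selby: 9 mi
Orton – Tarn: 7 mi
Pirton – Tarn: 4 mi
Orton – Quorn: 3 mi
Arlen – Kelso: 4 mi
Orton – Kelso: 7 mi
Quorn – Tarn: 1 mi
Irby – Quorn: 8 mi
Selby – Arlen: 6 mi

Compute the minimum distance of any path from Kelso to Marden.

Settle nodes by increasing distance from Kelso:
Kelso: 0
Arlen: 4  (via Kelso)
Orton: 5  (via Arlen)
Pirton: 6  (via Kelso)
Selby: 6  (via Orton)
Irby: 8  (via Arlen)
Quorn: 8  (via Orton)
Tarn: 9  (via Quorn)
Marden: 12  (via Irby)
Shortest route: Kelso → Arlen → Irby → Marden = 12 mi.

12 mi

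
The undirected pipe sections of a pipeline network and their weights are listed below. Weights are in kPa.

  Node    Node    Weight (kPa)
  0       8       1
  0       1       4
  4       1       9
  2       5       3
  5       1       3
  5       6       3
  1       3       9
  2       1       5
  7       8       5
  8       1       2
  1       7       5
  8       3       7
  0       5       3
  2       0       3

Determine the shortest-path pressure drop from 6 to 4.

Enumerating some paths:
6 - 5 - 1 - 4: 3+3+9 = 15
6 - 5 - 2 - 1 - 4: 3+3+5+9 = 20
6 - 5 - 0 - 8 - 1 - 4: 3+3+1+2+9 = 18
6 - 5 - 0 - 1 - 4: 3+3+4+9 = 19
Cheapest is 6 - 5 - 1 - 4 at 15 kPa.

15 kPa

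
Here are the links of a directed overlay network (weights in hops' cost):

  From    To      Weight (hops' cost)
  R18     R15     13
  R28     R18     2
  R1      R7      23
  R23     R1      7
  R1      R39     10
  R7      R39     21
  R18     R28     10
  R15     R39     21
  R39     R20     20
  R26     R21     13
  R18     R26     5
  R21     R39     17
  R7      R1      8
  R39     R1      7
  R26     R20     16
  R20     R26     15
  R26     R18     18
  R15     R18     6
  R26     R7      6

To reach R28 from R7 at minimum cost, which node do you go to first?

R1

Candidate routes:
R7 - R39 - R20 - R26 - R18 - R28: 21+20+15+18+10 = 84
R7 - R1 - R39 - R20 - R26 - R18 - R28: 8+10+20+15+18+10 = 81
Cheapest is R7 - R1 - R39 - R20 - R26 - R18 - R28 at 81 hops' cost.
So from R7 the first move is to R1.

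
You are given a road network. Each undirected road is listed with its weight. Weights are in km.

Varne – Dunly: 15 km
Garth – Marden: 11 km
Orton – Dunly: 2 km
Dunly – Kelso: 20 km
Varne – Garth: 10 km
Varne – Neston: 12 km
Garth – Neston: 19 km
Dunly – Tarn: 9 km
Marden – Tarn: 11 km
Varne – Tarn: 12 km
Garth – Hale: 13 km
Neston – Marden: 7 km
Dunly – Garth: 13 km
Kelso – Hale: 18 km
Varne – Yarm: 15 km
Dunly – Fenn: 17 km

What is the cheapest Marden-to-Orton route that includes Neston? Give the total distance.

36 km

Shortest Marden→Neston: Marden → Neston = 7
Shortest Neston→Orton: Neston → Varne → Dunly → Orton = 29
Total via Neston: 7 + 29 = 36 km.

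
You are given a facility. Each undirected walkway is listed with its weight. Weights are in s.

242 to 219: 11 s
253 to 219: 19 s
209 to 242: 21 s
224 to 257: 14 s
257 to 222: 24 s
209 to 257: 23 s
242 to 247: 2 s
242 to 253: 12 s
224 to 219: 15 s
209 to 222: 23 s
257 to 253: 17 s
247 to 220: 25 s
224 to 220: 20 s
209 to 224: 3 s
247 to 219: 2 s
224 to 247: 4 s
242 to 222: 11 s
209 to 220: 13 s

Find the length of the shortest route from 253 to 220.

34 s

Running Dijkstra from 253:
253: 0
242: 12  (via 253)
247: 14  (via 242)
219: 16  (via 247)
257: 17  (via 253)
224: 18  (via 247)
209: 21  (via 224)
222: 23  (via 242)
220: 34  (via 209)
Shortest route: 253 → 242 → 247 → 224 → 209 → 220 = 34 s.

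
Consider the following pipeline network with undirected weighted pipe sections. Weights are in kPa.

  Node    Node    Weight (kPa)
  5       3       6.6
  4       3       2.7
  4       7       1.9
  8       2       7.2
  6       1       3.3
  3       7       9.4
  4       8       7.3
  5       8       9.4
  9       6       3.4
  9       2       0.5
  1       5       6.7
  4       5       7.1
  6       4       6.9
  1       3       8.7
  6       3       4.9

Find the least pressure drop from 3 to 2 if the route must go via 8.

Best 3 to 8: 3 → 4 → 8 costing 10
Best 8 to 2: 8 → 2 costing 7.2
Total via 8: 10 + 7.2 = 17.2 kPa.

17.2 kPa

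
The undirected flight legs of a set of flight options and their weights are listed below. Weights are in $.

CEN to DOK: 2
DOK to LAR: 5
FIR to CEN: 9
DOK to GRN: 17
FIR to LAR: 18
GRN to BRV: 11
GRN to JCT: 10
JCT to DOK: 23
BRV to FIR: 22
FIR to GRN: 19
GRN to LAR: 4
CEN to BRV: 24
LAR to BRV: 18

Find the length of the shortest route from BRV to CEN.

$22

Shortest distances from BRV:
BRV: 0
GRN: 11  (via BRV)
LAR: 15  (via GRN)
DOK: 20  (via LAR)
JCT: 21  (via GRN)
CEN: 22  (via DOK)
Shortest route: BRV → GRN → LAR → DOK → CEN = $22.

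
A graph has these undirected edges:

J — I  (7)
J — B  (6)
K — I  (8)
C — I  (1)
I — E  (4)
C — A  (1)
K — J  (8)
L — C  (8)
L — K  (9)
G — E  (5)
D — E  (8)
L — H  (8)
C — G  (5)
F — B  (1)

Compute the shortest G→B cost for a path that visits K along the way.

28

Shortest G→K: G–C–I–K = 14
Best K to B: K–J–B costing 14
Total via K: 14 + 14 = 28.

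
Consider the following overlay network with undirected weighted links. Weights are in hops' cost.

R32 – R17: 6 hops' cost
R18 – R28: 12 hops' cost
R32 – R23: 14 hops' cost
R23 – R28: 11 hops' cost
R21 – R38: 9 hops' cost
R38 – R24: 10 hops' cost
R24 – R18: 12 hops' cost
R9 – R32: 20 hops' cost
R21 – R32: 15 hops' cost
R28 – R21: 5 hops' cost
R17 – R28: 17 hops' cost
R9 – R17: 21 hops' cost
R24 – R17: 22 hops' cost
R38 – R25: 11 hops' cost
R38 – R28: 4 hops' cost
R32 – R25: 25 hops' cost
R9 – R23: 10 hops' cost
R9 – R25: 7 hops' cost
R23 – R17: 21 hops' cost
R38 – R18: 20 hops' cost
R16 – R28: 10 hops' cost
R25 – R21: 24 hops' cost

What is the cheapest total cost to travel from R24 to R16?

24 hops' cost

Running Dijkstra from R24:
R24: 0
R38: 10  (via R24)
R18: 12  (via R24)
R28: 14  (via R38)
R21: 19  (via R38)
R25: 21  (via R38)
R17: 22  (via R24)
R16: 24  (via R28)
Shortest route: R24 → R38 → R28 → R16 = 24 hops' cost.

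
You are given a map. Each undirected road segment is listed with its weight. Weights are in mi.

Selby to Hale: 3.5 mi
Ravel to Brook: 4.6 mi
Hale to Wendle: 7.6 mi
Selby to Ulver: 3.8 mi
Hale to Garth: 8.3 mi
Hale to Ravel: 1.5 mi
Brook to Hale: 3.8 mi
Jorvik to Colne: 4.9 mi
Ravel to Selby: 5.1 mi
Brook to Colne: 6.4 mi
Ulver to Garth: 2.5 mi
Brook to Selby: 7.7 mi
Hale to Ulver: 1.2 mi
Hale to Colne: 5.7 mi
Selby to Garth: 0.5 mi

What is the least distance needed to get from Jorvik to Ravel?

Running Dijkstra from Jorvik:
Jorvik: 0
Colne: 4.9  (via Jorvik)
Hale: 10.6  (via Colne)
Brook: 11.3  (via Colne)
Ulver: 11.8  (via Hale)
Ravel: 12.1  (via Hale)
Shortest route: Jorvik–Colne–Hale–Ravel = 12.1 mi.

12.1 mi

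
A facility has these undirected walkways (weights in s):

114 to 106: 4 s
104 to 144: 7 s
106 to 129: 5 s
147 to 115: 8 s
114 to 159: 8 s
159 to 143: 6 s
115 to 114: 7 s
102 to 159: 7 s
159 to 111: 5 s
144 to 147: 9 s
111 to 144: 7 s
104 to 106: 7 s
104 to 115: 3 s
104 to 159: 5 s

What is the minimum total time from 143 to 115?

Running Dijkstra from 143:
143: 0
159: 6  (via 143)
104: 11  (via 159)
111: 11  (via 159)
102: 13  (via 159)
114: 14  (via 159)
115: 14  (via 104)
Shortest route: 143 → 159 → 104 → 115 = 14 s.

14 s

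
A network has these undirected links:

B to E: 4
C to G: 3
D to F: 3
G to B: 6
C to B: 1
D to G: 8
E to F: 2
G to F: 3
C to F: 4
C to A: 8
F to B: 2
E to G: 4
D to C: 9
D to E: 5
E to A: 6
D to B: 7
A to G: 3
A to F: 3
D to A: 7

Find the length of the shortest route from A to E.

Shortest distances from A:
A: 0
F: 3  (via A)
G: 3  (via A)
B: 5  (via F)
E: 5  (via F)
Shortest route: A → F → E = 5.

5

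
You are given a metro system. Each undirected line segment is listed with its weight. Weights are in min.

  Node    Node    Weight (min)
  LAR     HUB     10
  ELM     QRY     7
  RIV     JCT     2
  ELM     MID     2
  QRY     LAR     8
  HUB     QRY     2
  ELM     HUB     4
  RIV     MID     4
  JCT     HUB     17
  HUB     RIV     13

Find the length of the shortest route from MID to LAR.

Enumerating some paths:
MID → ELM → QRY → LAR: 2+7+8 = 17
MID → ELM → QRY → HUB → LAR: 2+7+2+10 = 21
MID → ELM → HUB → LAR: 2+4+10 = 16
Cheapest is MID → ELM → HUB → LAR at 16 min.

16 min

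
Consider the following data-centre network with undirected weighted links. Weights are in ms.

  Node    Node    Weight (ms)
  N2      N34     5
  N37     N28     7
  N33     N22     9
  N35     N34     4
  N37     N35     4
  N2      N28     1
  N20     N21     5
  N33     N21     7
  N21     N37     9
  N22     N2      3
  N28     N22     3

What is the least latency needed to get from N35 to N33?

Enumerating some paths:
N35 → N37 → N21 → N33: 4+9+7 = 20
N35 → N34 → N2 → N22 → N33: 4+5+3+9 = 21
The minimum is 20 ms via N35 → N37 → N21 → N33.

20 ms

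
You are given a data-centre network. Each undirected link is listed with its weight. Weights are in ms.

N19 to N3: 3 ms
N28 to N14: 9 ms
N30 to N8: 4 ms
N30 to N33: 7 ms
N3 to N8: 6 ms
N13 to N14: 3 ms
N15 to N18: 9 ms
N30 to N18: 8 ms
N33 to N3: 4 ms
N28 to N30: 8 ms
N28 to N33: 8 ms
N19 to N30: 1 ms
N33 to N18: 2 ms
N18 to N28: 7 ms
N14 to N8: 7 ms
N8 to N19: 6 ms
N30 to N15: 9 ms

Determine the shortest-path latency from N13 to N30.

Candidate routes:
N13 → N14 → N8 → N19 → N30: 3+7+6+1 = 17
N13 → N14 → N8 → N30: 3+7+4 = 14
N13 → N14 → N28 → N30: 3+9+8 = 20
The minimum is 14 ms via N13 → N14 → N8 → N30.

14 ms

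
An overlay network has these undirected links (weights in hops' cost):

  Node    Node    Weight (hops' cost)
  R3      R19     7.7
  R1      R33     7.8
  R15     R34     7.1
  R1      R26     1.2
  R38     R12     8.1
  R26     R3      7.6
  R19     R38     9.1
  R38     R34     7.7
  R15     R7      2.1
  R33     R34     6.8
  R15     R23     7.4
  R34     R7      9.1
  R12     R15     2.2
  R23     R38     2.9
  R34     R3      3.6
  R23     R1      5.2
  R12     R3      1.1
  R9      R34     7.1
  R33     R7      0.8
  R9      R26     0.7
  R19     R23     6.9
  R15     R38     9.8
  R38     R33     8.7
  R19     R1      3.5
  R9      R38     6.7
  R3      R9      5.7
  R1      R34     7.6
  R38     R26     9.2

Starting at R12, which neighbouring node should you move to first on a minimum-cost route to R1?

Candidate routes:
R12 - R3 - R9 - R26 - R1: 1.1+5.7+0.7+1.2 = 8.7
R12 - R3 - R26 - R1: 1.1+7.6+1.2 = 9.9
R12 - R3 - R34 - R1: 1.1+3.6+7.6 = 12.3
Cheapest is R12 - R3 - R9 - R26 - R1 at 8.7 hops' cost.
So from R12 the first move is to R3.

R3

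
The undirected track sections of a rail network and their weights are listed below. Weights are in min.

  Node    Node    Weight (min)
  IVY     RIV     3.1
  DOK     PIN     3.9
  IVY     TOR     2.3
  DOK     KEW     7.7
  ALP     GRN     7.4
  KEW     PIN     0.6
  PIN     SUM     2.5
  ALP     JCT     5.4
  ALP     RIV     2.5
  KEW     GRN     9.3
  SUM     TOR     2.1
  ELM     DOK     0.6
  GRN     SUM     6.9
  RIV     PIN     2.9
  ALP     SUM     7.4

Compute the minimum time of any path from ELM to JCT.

Shortest distances from ELM:
ELM: 0
DOK: 0.6  (via ELM)
PIN: 4.5  (via DOK)
KEW: 5.1  (via PIN)
SUM: 7  (via PIN)
RIV: 7.4  (via PIN)
TOR: 9.1  (via SUM)
ALP: 9.9  (via RIV)
IVY: 10.5  (via RIV)
GRN: 13.9  (via SUM)
JCT: 15.3  (via ALP)
Shortest route: ELM–DOK–PIN–RIV–ALP–JCT = 15.3 min.

15.3 min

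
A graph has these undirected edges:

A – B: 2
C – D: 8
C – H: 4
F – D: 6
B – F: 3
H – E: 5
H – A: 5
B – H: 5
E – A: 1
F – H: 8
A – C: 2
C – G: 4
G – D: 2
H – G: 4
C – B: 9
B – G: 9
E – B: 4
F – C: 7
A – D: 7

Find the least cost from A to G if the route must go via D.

9

Shortest A→D: A → D = 7
Best D to G: D → G costing 2
Total via D: 7 + 2 = 9.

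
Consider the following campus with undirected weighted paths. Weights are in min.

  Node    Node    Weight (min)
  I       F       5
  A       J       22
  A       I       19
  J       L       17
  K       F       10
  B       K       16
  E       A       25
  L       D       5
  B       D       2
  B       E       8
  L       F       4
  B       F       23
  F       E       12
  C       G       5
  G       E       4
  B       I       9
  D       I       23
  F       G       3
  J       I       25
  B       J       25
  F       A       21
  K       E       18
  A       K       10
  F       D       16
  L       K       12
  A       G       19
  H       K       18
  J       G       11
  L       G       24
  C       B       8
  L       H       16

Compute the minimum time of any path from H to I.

Settle nodes by increasing distance from H:
H: 0
L: 16  (via H)
K: 18  (via H)
F: 20  (via L)
D: 21  (via L)
B: 23  (via D)
G: 23  (via F)
I: 25  (via F)
Shortest route: H–L–F–I = 25 min.

25 min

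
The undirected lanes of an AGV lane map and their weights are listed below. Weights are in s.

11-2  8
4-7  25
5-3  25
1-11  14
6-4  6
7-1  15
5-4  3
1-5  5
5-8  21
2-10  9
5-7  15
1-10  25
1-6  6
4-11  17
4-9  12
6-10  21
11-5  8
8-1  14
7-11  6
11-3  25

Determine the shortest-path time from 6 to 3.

Shortest distances from 6:
6: 0
1: 6  (via 6)
4: 6  (via 6)
5: 9  (via 4)
11: 17  (via 5)
9: 18  (via 4)
8: 20  (via 1)
7: 21  (via 1)
10: 21  (via 6)
2: 25  (via 11)
3: 34  (via 5)
Shortest route: 6 → 4 → 5 → 3 = 34 s.

34 s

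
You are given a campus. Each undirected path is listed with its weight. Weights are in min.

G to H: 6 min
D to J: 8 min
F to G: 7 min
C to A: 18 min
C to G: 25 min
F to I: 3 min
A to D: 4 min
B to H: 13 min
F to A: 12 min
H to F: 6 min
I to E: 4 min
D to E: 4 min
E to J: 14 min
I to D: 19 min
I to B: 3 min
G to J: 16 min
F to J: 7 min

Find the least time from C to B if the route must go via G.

38 min

Shortest C→G: C → G = 25
Best G to B: G → F → I → B costing 13
Total via G: 25 + 13 = 38 min.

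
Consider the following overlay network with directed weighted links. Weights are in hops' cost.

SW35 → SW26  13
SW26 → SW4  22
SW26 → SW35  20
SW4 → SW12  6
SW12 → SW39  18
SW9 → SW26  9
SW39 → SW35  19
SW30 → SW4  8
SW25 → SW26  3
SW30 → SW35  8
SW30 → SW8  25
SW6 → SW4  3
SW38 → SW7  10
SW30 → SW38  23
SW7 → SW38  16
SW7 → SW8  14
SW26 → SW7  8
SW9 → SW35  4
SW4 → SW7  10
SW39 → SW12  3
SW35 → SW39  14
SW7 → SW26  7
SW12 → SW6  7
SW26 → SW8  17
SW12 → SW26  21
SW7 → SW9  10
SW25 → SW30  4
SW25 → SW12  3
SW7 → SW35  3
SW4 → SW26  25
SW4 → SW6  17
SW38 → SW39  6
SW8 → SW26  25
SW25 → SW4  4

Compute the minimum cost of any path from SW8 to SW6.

60 hops' cost

Shortest distances from SW8:
SW8: 0
SW26: 25  (via SW8)
SW7: 33  (via SW26)
SW35: 36  (via SW7)
SW9: 43  (via SW7)
SW4: 47  (via SW26)
SW38: 49  (via SW7)
SW39: 50  (via SW35)
SW12: 53  (via SW4)
SW6: 60  (via SW12)
Shortest route: SW8 → SW26 → SW4 → SW12 → SW6 = 60 hops' cost.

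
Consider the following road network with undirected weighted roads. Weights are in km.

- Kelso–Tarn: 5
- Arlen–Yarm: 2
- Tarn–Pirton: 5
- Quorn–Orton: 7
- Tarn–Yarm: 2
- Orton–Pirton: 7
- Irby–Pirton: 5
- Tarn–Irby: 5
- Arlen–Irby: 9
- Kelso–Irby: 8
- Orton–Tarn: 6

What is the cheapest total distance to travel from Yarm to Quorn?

Enumerating some paths:
Yarm → Tarn → Orton → Quorn: 2+6+7 = 15
Yarm → Tarn → Pirton → Orton → Quorn: 2+5+7+7 = 21
Cheapest is Yarm → Tarn → Orton → Quorn at 15 km.

15 km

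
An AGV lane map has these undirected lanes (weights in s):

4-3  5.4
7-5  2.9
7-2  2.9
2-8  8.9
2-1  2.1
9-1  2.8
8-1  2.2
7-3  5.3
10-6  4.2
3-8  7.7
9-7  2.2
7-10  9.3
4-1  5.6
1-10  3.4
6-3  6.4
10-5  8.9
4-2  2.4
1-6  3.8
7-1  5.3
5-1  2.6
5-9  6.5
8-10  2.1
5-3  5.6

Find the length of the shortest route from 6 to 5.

6.4 s

Running Dijkstra from 6:
6: 0
1: 3.8  (via 6)
10: 4.2  (via 6)
2: 5.9  (via 1)
8: 6  (via 1)
3: 6.4  (via 6)
5: 6.4  (via 1)
Shortest route: 6 → 1 → 5 = 6.4 s.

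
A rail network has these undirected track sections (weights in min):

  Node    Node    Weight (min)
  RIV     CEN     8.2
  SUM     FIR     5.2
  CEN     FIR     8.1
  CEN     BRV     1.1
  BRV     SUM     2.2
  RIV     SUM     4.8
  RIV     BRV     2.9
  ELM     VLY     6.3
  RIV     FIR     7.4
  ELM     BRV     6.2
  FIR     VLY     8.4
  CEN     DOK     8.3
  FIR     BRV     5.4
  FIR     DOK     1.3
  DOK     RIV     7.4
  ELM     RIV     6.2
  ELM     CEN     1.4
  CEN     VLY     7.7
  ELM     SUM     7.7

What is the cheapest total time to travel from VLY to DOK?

Enumerating some paths:
VLY → FIR → DOK: 8.4+1.3 = 9.7
VLY → CEN → BRV → FIR → DOK: 7.7+1.1+5.4+1.3 = 15.5
Cheapest is VLY → FIR → DOK at 9.7 min.

9.7 min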